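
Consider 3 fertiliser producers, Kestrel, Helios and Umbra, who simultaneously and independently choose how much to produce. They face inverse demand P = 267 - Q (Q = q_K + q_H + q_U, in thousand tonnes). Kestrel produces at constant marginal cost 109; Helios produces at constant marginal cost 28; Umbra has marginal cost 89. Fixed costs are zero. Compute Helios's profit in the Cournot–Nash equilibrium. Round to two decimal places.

9072.56

Kestrel's profit: π_K = (267 - Q)q_K - (109q_K). Setting ∂π_K/∂q_K = 0: 158 - 2q_K - (q_H + q_U) = 0.
Helios's profit: π_H = (267 - Q)q_H - (28q_H). Setting ∂π_H/∂q_H = 0: 239 - 2q_H - (q_K + q_U) = 0.
Umbra's first-order condition: 178 - 2q_U - (q_K + q_H) = 0.
Adding the 3 first-order conditions: 575 − 4Q = 0, so Q = 575/4.
Back-substituting: q_K = (158 − 575/4) = 57/4, q_H = (239 − 575/4) = 381/4, q_U = (178 − 575/4) = 137/4.
Price P = 267 - 575/4 = 493/4.
Helios's profit: (493/4 - 28)·(381/4) = 9072.5625.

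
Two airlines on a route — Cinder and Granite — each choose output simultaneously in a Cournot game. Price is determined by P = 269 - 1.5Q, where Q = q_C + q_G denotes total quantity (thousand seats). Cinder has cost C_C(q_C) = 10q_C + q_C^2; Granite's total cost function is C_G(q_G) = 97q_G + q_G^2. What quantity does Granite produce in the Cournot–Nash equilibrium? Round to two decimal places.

20.73

Cinder's profit: π_C = (269 - 1.5Q)q_C - (10q_C + q_C²). Setting ∂π_C/∂q_C = 0: 259 - 5q_C - (3/2)(q_G) = 0.
Granite's profit: π_G = (269 - 1.5Q)q_G - (97q_G + q_G²). Setting ∂π_G/∂q_G = 0: 172 - 5q_G - (3/2)(q_C) = 0.
Rearranging gives the reaction functions q_C = (259 - (3/2)q_G)/5 and q_G = (172 - (3/2)q_C)/5.
Substituting one into the other gives q_C = 45.5824 and q_G = 1886/91.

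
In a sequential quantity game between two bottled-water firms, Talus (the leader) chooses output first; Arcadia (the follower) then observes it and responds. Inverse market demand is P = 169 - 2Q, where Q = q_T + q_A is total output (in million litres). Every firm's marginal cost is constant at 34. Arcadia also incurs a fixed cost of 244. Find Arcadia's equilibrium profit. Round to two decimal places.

Solve by backward induction. Given q_T, the follower Arcadia maximises π_A = (169 - 2q_T - 2q_A)q_A - 34q_A.
Setting the follower's marginal profit to zero, 135 - 2q_T - 4q_A = 0, i.e. q_A = (135 - 2q_T)/4.
The leader anticipates this reaction. Substituting into P = 169 - 2Q gives P = 203/2 - q_T, so π_T = (203/2 - q_T)q_T - 34q_T.
The leader's first-order condition 135/2 - 2q_T = 0 yields q_T = 135/4.
Then q_A = (135 - 2·(135/4))/4 = 135/8.
Price P = 169 - 2·(405/8) = 271/4.
Arcadia's profit: (271/4 - 34)·(135/8) - 244 = 325.5313.

325.53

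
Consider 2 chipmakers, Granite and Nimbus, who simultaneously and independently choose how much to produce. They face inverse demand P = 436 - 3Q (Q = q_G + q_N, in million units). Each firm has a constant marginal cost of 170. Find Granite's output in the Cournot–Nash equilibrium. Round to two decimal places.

29.56

A representative firm's profit is π_i = q_i(436 - 3Q) - 170q_i.
Setting ∂π_i/∂q_i = 0 with rivals' quantities fixed: 266 - 6q_i - 3q_j = 0.
By symmetry each firm produces the same amount; substituting q_j = q_i yields q_i = 266/9.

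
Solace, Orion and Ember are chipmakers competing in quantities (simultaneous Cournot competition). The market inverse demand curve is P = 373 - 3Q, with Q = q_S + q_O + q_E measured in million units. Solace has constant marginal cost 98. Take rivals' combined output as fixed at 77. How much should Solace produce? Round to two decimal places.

With rivals' combined output fixed at 77, Solace's profit is π_S = (373 - 3·77 - 3q_S)q_S - (98q_S) = (142 - 3q_S)q_S - (98q_S).
∂π_S/∂q_S = 44 - 6q_S = 0, so q_S = 22/3.

7.33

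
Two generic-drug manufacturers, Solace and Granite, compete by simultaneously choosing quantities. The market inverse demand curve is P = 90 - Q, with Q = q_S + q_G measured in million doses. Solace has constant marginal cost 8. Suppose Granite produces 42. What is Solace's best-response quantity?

With the rival's output fixed at 42, Solace's profit is π_S = (90 - 42 - q_S)q_S - (8q_S) = (48 - q_S)q_S - (8q_S).
∂π_S/∂q_S = 40 - 2q_S = 0, so q_S = 20.

20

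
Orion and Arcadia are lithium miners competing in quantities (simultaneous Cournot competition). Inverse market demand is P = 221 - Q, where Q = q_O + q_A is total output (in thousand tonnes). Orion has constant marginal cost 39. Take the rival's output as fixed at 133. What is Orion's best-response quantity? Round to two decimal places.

With the rival's output fixed at 133, Orion's profit is π_O = (221 - 133 - q_O)q_O - (39q_O) = (88 - q_O)q_O - (39q_O).
∂π_O/∂q_O = 49 - 2q_O = 0, so q_O = 49/2.

24.50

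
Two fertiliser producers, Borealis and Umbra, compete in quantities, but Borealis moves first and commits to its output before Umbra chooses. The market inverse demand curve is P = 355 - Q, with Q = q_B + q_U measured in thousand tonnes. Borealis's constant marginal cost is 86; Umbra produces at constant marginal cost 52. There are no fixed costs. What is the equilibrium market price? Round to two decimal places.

144.75

Solve by backward induction. Given q_B, the follower Umbra maximises π_U = (355 - q_B - q_U)q_U - 52q_U.
Follower FOC: 303 - q_B - 2q_U = 0, so q_U(q_B) = (303 - q_B)/2.
The leader anticipates this reaction. Substituting into P = 355 - Q gives P = 407/2 - (1/2)q_B, so π_B = (407/2 - (1/2)q_B)q_B - 86q_B.
Maximising: ∂π_B/∂q_B = 235/2 - q_B = 0, giving q_B = 235/2.
Then q_U = (303 - 235/2)/2 = 371/4.
Total output Q = 841/4, so price P = 355 - 841/4 = 579/4.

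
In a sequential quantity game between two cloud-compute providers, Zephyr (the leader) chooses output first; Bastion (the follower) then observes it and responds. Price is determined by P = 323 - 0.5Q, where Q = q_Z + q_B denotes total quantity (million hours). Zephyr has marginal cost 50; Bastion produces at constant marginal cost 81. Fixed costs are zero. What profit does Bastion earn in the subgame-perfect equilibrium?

4050

The follower Bastion best-responds to any q_Z: π_B = (323 - 0.5Q)q_B - 81q_B.
Setting the follower's marginal profit to zero, 242 - (1/2)q_Z - q_B = 0, i.e. q_B = (242 - (1/2)q_Z).
The leader anticipates this reaction. Substituting into P = 323 - 0.5Q gives P = 202 - (1/4)q_Z, so π_Z = (202 - (1/4)q_Z)q_Z - 50q_Z.
The leader's first-order condition 152 - (1/2)q_Z = 0 yields q_Z = 304.
Then q_B = (242 - (1/2)·304) = 90.
Price P = 323 - (1/2)·394 = 126.
Bastion's profit: (126 - 81)·90 = 4050.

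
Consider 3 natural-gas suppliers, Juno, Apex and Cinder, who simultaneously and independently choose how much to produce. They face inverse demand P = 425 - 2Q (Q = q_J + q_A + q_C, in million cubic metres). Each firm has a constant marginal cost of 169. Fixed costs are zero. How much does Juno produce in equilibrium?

32

A representative firm's profit is π_i = q_i(425 - 2Q) - 169q_i.
First-order condition (treating rivals' output as given): 256 - 4q_i - 2·Σ_{j≠i} q_j = 0.
With identical firms every q_j equals q_i, so Σ_{j≠i} q_j = 2q_i and 256 = 8q_i, giving q_i = 32.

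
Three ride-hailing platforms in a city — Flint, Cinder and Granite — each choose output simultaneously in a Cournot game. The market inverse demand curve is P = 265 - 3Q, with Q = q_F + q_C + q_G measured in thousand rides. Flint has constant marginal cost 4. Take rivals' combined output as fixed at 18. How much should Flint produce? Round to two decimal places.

34.50

With rivals' combined output fixed at 18, Flint's profit is π_F = (265 - 3·18 - 3q_F)q_F - (4q_F) = (211 - 3q_F)q_F - (4q_F).
∂π_F/∂q_F = 207 - 6q_F = 0, so q_F = 69/2.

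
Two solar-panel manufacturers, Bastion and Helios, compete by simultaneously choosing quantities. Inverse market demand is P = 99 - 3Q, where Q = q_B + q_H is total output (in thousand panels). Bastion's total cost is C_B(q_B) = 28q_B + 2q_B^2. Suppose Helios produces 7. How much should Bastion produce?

5

With the rival's output fixed at 7, Bastion's profit is π_B = (99 - 3·7 - 3q_B)q_B - (28q_B + 2q_B²) = (78 - 3q_B)q_B - (28q_B + 2q_B²).
∂π_B/∂q_B = 50 - 10q_B = 0, so q_B = 5.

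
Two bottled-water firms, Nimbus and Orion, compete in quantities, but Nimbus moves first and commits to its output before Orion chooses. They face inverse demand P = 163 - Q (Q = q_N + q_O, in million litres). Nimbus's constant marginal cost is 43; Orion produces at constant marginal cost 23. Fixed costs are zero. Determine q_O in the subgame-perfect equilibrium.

45

Solve by backward induction. Given q_N, the follower Orion maximises π_O = (163 - q_N - q_O)q_O - 23q_O.
∂π_O/∂q_O = 140 - q_N - 2q_O = 0 gives the reaction function q_O = (140 - q_N)/2.
Nimbus substitutes q_O(q_N) into its own profit: π_N = q_N(163 - q_N - (140 - q_N)/2) - 43q_N = (93 - (1/2)q_N)q_N - 43q_N.
The leader's first-order condition 50 - q_N = 0 yields q_N = 50.
Then q_O = (140 - 50)/2 = 45.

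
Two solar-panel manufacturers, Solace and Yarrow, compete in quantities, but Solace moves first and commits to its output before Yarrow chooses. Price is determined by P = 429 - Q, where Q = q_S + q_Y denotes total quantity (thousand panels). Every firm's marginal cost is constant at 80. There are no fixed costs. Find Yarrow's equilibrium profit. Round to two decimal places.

7612.56

The follower Yarrow best-responds to any q_S: π_Y = (429 - Q)q_Y - 80q_Y.
∂π_Y/∂q_Y = 349 - q_S - 2q_Y = 0 gives the reaction function q_Y = (349 - q_S)/2.
Solace substitutes q_Y(q_S) into its own profit: π_S = q_S(429 - q_S - (349 - q_S)/2) - 80q_S = (509/2 - (1/2)q_S)q_S - 80q_S.
Maximising: ∂π_S/∂q_S = 349/2 - q_S = 0, giving q_S = 349/2.
Then q_Y = (349 - 349/2)/2 = 349/4.
Price P = 429 - 1047/4 = 669/4.
Yarrow's profit: (669/4 - 80)·(349/4) = 7612.5625.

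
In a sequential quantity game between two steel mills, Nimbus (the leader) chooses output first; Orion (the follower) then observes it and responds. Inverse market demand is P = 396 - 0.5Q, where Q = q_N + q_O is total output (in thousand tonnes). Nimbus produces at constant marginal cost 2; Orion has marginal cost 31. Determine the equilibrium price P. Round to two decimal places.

107.75

The follower Orion best-responds to any q_N: π_O = (396 - 0.5Q)q_O - 31q_O.
Follower FOC: 365 - (1/2)q_N - q_O = 0, so q_O(q_N) = (365 - (1/2)q_N).
Nimbus substitutes q_O(q_N) into its own profit: π_N = q_N(396 - (1/2)q_N - (365 - (1/2)q_N)/2) - 2q_N = (427/2 - (1/4)q_N)q_N - 2q_N.
The leader's first-order condition 423/2 - (1/2)q_N = 0 yields q_N = 423.
Then q_O = (365 - (1/2)·423) = 307/2.
Total output Q = 1153/2, so price P = 396 - (1/2)·(1153/2) = 431/4.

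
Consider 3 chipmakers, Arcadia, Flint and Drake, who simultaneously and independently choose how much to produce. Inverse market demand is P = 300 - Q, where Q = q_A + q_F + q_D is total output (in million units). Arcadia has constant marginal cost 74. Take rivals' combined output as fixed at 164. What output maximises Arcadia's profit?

With rivals' combined output fixed at 164, Arcadia's profit is π_A = (300 - 164 - q_A)q_A - (74q_A) = (136 - q_A)q_A - (74q_A).
∂π_A/∂q_A = 62 - 2q_A = 0, so q_A = 31.

31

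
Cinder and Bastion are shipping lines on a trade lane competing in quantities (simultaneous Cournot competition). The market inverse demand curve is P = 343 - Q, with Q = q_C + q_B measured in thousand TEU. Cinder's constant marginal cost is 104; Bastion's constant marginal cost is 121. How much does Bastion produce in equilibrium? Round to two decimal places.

Cinder's profit: π_C = (343 - Q)q_C - (104q_C). Setting ∂π_C/∂q_C = 0: 239 - 2q_C - (q_B) = 0.
Bastion's profit: π_B = (343 - Q)q_B - (121q_B). Setting ∂π_B/∂q_B = 0: 222 - 2q_B - (q_C) = 0.
Best responses: q_C = (239 - q_B)/2, q_B = (222 - q_C)/2.
Substituting one into the other gives q_C = 256/3 and q_B = 205/3.

68.33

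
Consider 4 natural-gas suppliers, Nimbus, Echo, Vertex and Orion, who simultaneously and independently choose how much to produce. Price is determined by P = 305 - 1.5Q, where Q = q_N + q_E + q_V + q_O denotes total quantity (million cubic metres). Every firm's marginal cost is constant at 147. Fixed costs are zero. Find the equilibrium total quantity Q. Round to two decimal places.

Each firm earns π_i = (305 - 1.5Q)q_i - 147q_i.
First-order condition (treating rivals' output as given): 158 - 3q_i - (3/2)·Σ_{j≠i} q_j = 0.
By symmetry each firm produces the same amount; substituting Σ_{j≠i} q_j = 3q_i yields q_i = 158/(15/2) = 316/15.
Total output Q = 316/15 + 316/15 + 316/15 + 316/15 = 1264/15.

84.27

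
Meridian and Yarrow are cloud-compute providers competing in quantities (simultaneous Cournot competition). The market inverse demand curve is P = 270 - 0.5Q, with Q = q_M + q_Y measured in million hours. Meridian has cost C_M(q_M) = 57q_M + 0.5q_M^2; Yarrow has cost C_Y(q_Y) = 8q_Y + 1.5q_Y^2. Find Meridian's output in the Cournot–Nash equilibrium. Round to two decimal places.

Meridian's profit: π_M = (270 - 0.5Q)q_M - (57q_M + (1/2)q_M²). Setting ∂π_M/∂q_M = 0: 213 - 2q_M - (1/2)(q_Y) = 0.
Yarrow's profit: π_Y = (270 - 0.5Q)q_Y - (8q_Y + (3/2)q_Y²). Setting ∂π_Y/∂q_Y = 0: 262 - 4q_Y - (1/2)(q_M) = 0.
Rearranging gives the reaction functions q_M = (213 - (1/2)q_Y)/2 and q_Y = (262 - (1/2)q_M)/4.
Substituting one into the other gives q_M = 93.0323 and q_Y = 1670/31.

93.03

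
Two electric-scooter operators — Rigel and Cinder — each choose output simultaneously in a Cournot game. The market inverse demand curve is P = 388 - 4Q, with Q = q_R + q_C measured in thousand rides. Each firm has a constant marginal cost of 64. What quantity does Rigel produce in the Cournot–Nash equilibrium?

Each firm earns π_i = (388 - 4Q)q_i - 64q_i.
Setting ∂π_i/∂q_i = 0 with rivals' quantities fixed: 324 - 8q_i - 4q_j = 0.
With identical firms every q_j equals q_i, so q_j = q_i and 324 = 12q_i, giving q_i = 27.

27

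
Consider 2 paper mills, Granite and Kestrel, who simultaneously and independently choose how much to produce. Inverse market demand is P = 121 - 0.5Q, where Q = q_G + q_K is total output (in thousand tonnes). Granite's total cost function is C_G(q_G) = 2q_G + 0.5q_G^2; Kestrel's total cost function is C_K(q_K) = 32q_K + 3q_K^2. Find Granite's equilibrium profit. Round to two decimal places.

Granite's profit: π_G = (121 - 0.5Q)q_G - (2q_G + (1/2)q_G²). Setting ∂π_G/∂q_G = 0: 119 - 2q_G - (1/2)(q_K) = 0.
Kestrel's profit: π_K = (121 - 0.5Q)q_K - (32q_K + 3q_K²). Setting ∂π_K/∂q_K = 0: 89 - 7q_K - (1/2)(q_G) = 0.
So q_G = (119 - (1/2)q_K)/2 and q_K = (89 - (1/2)q_G)/7.
Substituting one into the other gives q_G = 57.3455 and q_K = 474/55.
Price P = 121 - (1/2)·65.9636 = 88.0182.
Granite's profit: 88.0182·57.3455 - 2·57.3455 - (1/2)·57.3455² = 3288.5012.

3288.50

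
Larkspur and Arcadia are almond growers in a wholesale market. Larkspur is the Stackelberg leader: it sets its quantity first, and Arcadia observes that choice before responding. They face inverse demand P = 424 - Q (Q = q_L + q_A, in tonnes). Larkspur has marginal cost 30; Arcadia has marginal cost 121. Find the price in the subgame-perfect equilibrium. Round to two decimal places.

Solve by backward induction. Given q_L, the follower Arcadia maximises π_A = (424 - q_L - q_A)q_A - 121q_A.
Setting the follower's marginal profit to zero, 303 - q_L - 2q_A = 0, i.e. q_A = (303 - q_L)/2.
Larkspur substitutes q_A(q_L) into its own profit: π_L = q_L(424 - q_L - (303 - q_L)/2) - 30q_L = (545/2 - (1/2)q_L)q_L - 30q_L.
The leader's first-order condition 485/2 - q_L = 0 yields q_L = 485/2.
Then q_A = (303 - 485/2)/2 = 121/4.
Total output Q = 1091/4, so price P = 424 - 1091/4 = 605/4.

151.25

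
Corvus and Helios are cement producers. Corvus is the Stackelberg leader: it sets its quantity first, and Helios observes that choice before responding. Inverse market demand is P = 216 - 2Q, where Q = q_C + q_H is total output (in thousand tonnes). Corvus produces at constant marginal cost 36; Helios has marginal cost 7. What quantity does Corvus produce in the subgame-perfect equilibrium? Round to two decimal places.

37.75

The follower Helios best-responds to any q_C: π_H = (216 - 2Q)q_H - 7q_H.
Setting the follower's marginal profit to zero, 209 - 2q_C - 4q_H = 0, i.e. q_H = (209 - 2q_C)/4.
The leader anticipates this reaction. Substituting into P = 216 - 2Q gives P = 223/2 - q_C, so π_C = (223/2 - q_C)q_C - 36q_C.
Leader FOC: 151/2 - 2q_C = 0, so q_C = 151/4.
Then q_H = (209 - 2·(151/4))/4 = 267/8.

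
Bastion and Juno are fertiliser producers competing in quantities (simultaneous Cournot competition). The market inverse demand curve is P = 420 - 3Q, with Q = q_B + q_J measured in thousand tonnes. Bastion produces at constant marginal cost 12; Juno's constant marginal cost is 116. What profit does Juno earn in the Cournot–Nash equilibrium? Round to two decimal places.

Bastion's profit: π_B = (420 - 3Q)q_B - (12q_B). Setting ∂π_B/∂q_B = 0: 408 - 6q_B - 3(q_J) = 0.
Juno's profit: π_J = (420 - 3Q)q_J - (116q_J). Setting ∂π_J/∂q_J = 0: 304 - 6q_J - 3(q_B) = 0.
Rearranging gives the reaction functions q_B = (408 - 3q_J)/6 and q_J = (304 - 3q_B)/6.
Solving the pair: q_B = 512/9, q_J = 200/9.
Price P = 420 - 3·(712/9) = 548/3.
Juno's profit: (548/3 - 116)·(200/9) = 1481.4815.

1481.48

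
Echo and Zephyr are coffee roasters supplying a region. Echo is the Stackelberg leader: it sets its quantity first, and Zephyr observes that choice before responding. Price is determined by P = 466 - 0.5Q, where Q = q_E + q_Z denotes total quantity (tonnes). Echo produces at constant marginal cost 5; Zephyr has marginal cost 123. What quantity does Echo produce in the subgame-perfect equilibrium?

Solve by backward induction. Given q_E, the follower Zephyr maximises π_Z = (466 - (1/2)q_E - (1/2)q_Z)q_Z - 123q_Z.
∂π_Z/∂q_Z = 343 - (1/2)q_E - q_Z = 0 gives the reaction function q_Z = (343 - (1/2)q_E).
Echo substitutes q_Z(q_E) into its own profit: π_E = q_E(466 - (1/2)q_E - (343 - (1/2)q_E)/2) - 5q_E = (589/2 - (1/4)q_E)q_E - 5q_E.
Leader FOC: 579/2 - (1/2)q_E = 0, so q_E = 579.
Then q_Z = (343 - (1/2)·579) = 107/2.

579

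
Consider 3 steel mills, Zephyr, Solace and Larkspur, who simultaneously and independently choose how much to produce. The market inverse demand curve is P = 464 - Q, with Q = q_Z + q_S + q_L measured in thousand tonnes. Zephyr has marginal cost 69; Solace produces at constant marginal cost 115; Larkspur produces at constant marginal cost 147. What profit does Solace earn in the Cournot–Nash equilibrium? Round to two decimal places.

Zephyr's profit: π_Z = (464 - Q)q_Z - (69q_Z). Setting ∂π_Z/∂q_Z = 0: 395 - 2q_Z - (q_S + q_L) = 0.
Solace's first-order condition: 349 - 2q_S - (q_Z + q_L) = 0.
Larkspur's profit: π_L = (464 - Q)q_L - (147q_L). Setting ∂π_L/∂q_L = 0: 317 - 2q_L - (q_Z + q_S) = 0.
Summing all 3 equations gives 1061 − 4Q = 0, hence Q = 1061/4.
Back-substituting: q_Z = (395 − 1061/4) = 519/4, q_S = (349 − 1061/4) = 335/4, q_L = (317 − 1061/4) = 207/4.
Price P = 464 - 1061/4 = 795/4.
Solace's profit: (795/4 - 115)·(335/4) = 7014.0625.

7014.06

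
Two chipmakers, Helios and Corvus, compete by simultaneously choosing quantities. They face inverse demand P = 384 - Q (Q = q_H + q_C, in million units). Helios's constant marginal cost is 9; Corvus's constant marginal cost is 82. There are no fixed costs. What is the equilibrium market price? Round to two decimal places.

Helios's profit: π_H = (384 - Q)q_H - (9q_H). Setting ∂π_H/∂q_H = 0: 375 - 2q_H - (q_C) = 0.
Corvus's first-order condition: 302 - 2q_C - (q_H) = 0.
Rearranging gives the reaction functions q_H = (375 - q_C)/2 and q_C = (302 - q_H)/2.
Substituting one into the other gives q_H = 448/3 and q_C = 229/3.
Total output Q = 677/3, so price P = 384 - 677/3 = 475/3.

158.33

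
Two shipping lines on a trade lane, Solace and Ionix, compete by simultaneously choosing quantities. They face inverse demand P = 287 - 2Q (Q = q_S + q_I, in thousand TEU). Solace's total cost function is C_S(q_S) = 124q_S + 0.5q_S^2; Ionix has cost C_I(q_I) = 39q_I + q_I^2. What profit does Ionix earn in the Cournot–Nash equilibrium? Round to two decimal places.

Solace's profit: π_S = (287 - 2Q)q_S - (124q_S + (1/2)q_S²). Setting ∂π_S/∂q_S = 0: 163 - 5q_S - 2(q_I) = 0.
Ionix's first-order condition: 248 - 6q_I - 2(q_S) = 0.
So q_S = (163 - 2q_I)/5 and q_I = (248 - 2q_S)/6.
Substituting one into the other gives q_S = 241/13 and q_I = 457/13.
Price P = 287 - 2·(698/13) = 179.6154.
Ionix's profit: 179.6154·(457/13) - 39·(457/13) - (457/13)² = 3707.3787.

3707.38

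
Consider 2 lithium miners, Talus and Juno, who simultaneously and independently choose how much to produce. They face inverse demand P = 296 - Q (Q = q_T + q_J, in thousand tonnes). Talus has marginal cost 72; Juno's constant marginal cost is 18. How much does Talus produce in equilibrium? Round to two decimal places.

56.67

Talus's profit: π_T = (296 - Q)q_T - (72q_T). Setting ∂π_T/∂q_T = 0: 224 - 2q_T - (q_J) = 0.
Juno's profit: π_J = (296 - Q)q_J - (18q_J). Setting ∂π_J/∂q_J = 0: 278 - 2q_J - (q_T) = 0.
Best responses: q_T = (224 - q_J)/2, q_J = (278 - q_T)/2.
Substituting one into the other gives q_T = 170/3 and q_J = 332/3.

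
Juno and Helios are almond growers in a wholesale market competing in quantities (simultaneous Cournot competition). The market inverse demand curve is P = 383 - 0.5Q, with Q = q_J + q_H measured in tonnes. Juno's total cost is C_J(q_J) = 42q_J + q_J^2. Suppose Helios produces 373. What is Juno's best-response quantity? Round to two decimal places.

51.50

With the rival's output fixed at 373, Juno's profit is π_J = (383 - (1/2)·373 - (1/2)q_J)q_J - (42q_J + q_J²) = (393/2 - (1/2)q_J)q_J - (42q_J + q_J²).
∂π_J/∂q_J = 309/2 - 3q_J = 0, so q_J = 103/2.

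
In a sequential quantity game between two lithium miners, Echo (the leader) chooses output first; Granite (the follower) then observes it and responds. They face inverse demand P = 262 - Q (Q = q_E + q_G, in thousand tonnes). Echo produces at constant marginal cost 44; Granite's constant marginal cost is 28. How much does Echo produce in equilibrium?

The follower Granite best-responds to any q_E: π_G = (262 - Q)q_G - 28q_G.
∂π_G/∂q_G = 234 - q_E - 2q_G = 0 gives the reaction function q_G = (234 - q_E)/2.
Echo substitutes q_G(q_E) into its own profit: π_E = q_E(262 - q_E - (234 - q_E)/2) - 44q_E = (145 - (1/2)q_E)q_E - 44q_E.
The leader's first-order condition 101 - q_E = 0 yields q_E = 101.
Then q_G = (234 - 101)/2 = 133/2.

101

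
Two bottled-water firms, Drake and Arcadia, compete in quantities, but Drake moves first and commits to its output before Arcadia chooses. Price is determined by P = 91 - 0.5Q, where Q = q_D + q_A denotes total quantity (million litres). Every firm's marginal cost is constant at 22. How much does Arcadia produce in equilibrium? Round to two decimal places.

Solve by backward induction. Given q_D, the follower Arcadia maximises π_A = (91 - (1/2)q_D - (1/2)q_A)q_A - 22q_A.
Follower FOC: 69 - (1/2)q_D - q_A = 0, so q_A(q_D) = (69 - (1/2)q_D).
Drake substitutes q_A(q_D) into its own profit: π_D = q_D(91 - (1/2)q_D - (69 - (1/2)q_D)/2) - 22q_D = (113/2 - (1/4)q_D)q_D - 22q_D.
The leader's first-order condition 69/2 - (1/2)q_D = 0 yields q_D = 69.
Then q_A = (69 - (1/2)·69) = 69/2.

34.50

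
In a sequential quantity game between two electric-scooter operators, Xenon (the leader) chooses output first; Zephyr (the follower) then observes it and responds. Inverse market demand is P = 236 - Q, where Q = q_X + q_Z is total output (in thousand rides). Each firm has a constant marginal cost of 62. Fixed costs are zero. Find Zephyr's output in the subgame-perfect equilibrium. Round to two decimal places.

43.50

The follower Zephyr best-responds to any q_X: π_Z = (236 - Q)q_Z - 62q_Z.
∂π_Z/∂q_Z = 174 - q_X - 2q_Z = 0 gives the reaction function q_Z = (174 - q_X)/2.
The leader anticipates this reaction. Substituting into P = 236 - Q gives P = 149 - (1/2)q_X, so π_X = (149 - (1/2)q_X)q_X - 62q_X.
Leader FOC: 87 - q_X = 0, so q_X = 87.
Then q_Z = (174 - 87)/2 = 87/2.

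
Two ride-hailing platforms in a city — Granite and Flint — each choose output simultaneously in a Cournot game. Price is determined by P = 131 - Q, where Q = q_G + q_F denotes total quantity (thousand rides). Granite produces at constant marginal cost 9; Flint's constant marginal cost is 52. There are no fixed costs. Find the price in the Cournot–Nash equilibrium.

Granite's profit: π_G = (131 - Q)q_G - (9q_G). Setting ∂π_G/∂q_G = 0: 122 - 2q_G - (q_F) = 0.
Flint's first-order condition: 79 - 2q_F - (q_G) = 0.
So q_G = (122 - q_F)/2 and q_F = (79 - q_G)/2.
Solving the pair: q_G = 55, q_F = 12.
Total output Q = 67, so price P = 131 - 67 = 64.

64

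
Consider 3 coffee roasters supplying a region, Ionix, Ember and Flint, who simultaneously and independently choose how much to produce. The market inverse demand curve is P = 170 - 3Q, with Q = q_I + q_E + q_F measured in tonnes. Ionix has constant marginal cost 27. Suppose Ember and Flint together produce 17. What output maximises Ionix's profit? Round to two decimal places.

15.33

With rivals' combined output fixed at 17, Ionix's profit is π_I = (170 - 3·17 - 3q_I)q_I - (27q_I) = (119 - 3q_I)q_I - (27q_I).
∂π_I/∂q_I = 92 - 6q_I = 0, so q_I = 46/3.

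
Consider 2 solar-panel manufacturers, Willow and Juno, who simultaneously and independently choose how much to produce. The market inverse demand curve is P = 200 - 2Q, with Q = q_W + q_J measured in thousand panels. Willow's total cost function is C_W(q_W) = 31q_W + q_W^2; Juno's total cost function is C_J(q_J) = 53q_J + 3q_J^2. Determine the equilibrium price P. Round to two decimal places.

130.71

Willow's profit: π_W = (200 - 2Q)q_W - (31q_W + q_W²). Setting ∂π_W/∂q_W = 0: 169 - 6q_W - 2(q_J) = 0.
Juno's profit: π_J = (200 - 2Q)q_J - (53q_J + 3q_J²). Setting ∂π_J/∂q_J = 0: 147 - 10q_J - 2(q_W) = 0.
Best responses: q_W = (169 - 2q_J)/6, q_J = (147 - 2q_W)/10.
Solving the pair: q_W = 349/14, q_J = 68/7.
Total output Q = 485/14, so price P = 200 - 2·(485/14) = 915/7.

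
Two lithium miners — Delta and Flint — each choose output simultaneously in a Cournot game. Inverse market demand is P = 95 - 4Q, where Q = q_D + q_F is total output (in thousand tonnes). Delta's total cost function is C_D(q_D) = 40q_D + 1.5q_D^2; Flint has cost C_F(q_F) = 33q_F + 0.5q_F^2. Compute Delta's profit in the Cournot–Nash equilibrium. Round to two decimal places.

48.71

Delta's profit: π_D = (95 - 4Q)q_D - (40q_D + (3/2)q_D²). Setting ∂π_D/∂q_D = 0: 55 - 11q_D - 4(q_F) = 0.
Flint's first-order condition: 62 - 9q_F - 4(q_D) = 0.
So q_D = (55 - 4q_F)/11 and q_F = (62 - 4q_D)/9.
Substituting one into the other gives q_D = 247/83 and q_F = 462/83.
Price P = 95 - 4·(709/83) = 60.8313.
Delta's profit: 60.8313·(247/83) - 40·(247/83) - (3/2)(247/83)² = 48.7080.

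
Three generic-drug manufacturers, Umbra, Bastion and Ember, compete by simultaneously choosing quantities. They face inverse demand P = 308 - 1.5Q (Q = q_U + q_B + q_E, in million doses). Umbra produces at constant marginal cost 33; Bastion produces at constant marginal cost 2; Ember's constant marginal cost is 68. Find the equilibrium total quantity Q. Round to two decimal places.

Umbra's profit: π_U = (308 - 1.5Q)q_U - (33q_U). Setting ∂π_U/∂q_U = 0: 275 - 3q_U - (3/2)(q_B + q_E) = 0.
Bastion's profit: π_B = (308 - 1.5Q)q_B - (2q_B). Setting ∂π_B/∂q_B = 0: 306 - 3q_B - (3/2)(q_U + q_E) = 0.
Ember's profit: π_E = (308 - 1.5Q)q_E - (68q_E). Setting ∂π_E/∂q_E = 0: 240 - 3q_E - (3/2)(q_U + q_B) = 0.
Adding the 3 conditions: 821 − 3Q − 3Q = 0, i.e. Q = 821/6.
Back-substituting: q_U = (275 − 821/4)/(3/2) = 93/2, q_B = (306 − 821/4)/(3/2) = 403/6, q_E = (240 − 821/4)/(3/2) = 139/6.
Total output Q = 93/2 + 403/6 + 139/6 = 821/6.

136.83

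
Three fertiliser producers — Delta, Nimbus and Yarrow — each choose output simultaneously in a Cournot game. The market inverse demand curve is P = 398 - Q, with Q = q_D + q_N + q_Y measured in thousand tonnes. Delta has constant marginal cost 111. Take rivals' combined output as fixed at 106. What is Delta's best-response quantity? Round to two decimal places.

90.50

With rivals' combined output fixed at 106, Delta's profit is π_D = (398 - 106 - q_D)q_D - (111q_D) = (292 - q_D)q_D - (111q_D).
∂π_D/∂q_D = 181 - 2q_D = 0, so q_D = 181/2.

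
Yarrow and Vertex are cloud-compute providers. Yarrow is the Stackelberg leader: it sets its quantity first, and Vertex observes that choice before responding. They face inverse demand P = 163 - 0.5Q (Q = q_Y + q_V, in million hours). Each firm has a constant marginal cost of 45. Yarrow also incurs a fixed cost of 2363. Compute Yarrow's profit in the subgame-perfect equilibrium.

Solve by backward induction. Given q_Y, the follower Vertex maximises π_V = (163 - (1/2)q_Y - (1/2)q_V)q_V - 45q_V.
∂π_V/∂q_V = 118 - (1/2)q_Y - q_V = 0 gives the reaction function q_V = (118 - (1/2)q_Y).
The leader anticipates this reaction. Substituting into P = 163 - 0.5Q gives P = 104 - (1/4)q_Y, so π_Y = (104 - (1/4)q_Y)q_Y - 45q_Y.
The leader's first-order condition 59 - (1/2)q_Y = 0 yields q_Y = 118.
Then q_V = (118 - (1/2)·118) = 59.
Price P = 163 - (1/2)·177 = 149/2.
Yarrow's profit: (149/2 - 45)·118 - 2363 = 1118.

1118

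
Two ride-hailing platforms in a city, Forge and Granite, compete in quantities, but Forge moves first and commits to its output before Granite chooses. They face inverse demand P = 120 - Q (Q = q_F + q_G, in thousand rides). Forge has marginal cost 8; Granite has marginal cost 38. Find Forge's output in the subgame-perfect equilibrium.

Solve by backward induction. Given q_F, the follower Granite maximises π_G = (120 - q_F - q_G)q_G - 38q_G.
Setting the follower's marginal profit to zero, 82 - q_F - 2q_G = 0, i.e. q_G = (82 - q_F)/2.
The leader anticipates this reaction. Substituting into P = 120 - Q gives P = 79 - (1/2)q_F, so π_F = (79 - (1/2)q_F)q_F - 8q_F.
Maximising: ∂π_F/∂q_F = 71 - q_F = 0, giving q_F = 71.
Then q_G = (82 - 71)/2 = 11/2.

71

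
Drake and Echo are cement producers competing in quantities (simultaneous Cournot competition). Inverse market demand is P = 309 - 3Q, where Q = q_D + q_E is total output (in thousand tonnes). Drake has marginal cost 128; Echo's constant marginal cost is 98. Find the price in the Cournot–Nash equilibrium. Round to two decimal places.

178.33

Drake's profit: π_D = (309 - 3Q)q_D - (128q_D). Setting ∂π_D/∂q_D = 0: 181 - 6q_D - 3(q_E) = 0.
Echo's first-order condition: 211 - 6q_E - 3(q_D) = 0.
Rearranging gives the reaction functions q_D = (181 - 3q_E)/6 and q_E = (211 - 3q_D)/6.
Solving the pair: q_D = 151/9, q_E = 241/9.
Total output Q = 392/9, so price P = 309 - 3·(392/9) = 535/3.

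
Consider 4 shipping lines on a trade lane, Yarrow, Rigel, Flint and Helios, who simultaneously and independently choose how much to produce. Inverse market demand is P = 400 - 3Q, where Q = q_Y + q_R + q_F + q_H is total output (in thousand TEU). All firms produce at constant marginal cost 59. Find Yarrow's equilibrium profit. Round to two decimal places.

Each firm earns π_i = (400 - 3Q)q_i - 59q_i.
First-order condition (treating rivals' output as given): 341 - 6q_i - 3·Σ_{j≠i} q_j = 0.
With identical firms every q_j equals q_i, so Σ_{j≠i} q_j = 3q_i and 341 = 15q_i, giving q_i = 341/15.
Price P = 400 - 3·(1364/15) = 636/5.
Yarrow's profit: (636/5 - 59)·(341/15) = 1550.4133.

1550.41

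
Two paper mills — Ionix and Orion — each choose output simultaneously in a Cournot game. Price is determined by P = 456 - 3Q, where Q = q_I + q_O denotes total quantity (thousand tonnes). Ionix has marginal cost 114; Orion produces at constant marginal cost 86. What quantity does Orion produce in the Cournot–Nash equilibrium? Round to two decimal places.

44.22

Ionix's profit: π_I = (456 - 3Q)q_I - (114q_I). Setting ∂π_I/∂q_I = 0: 342 - 6q_I - 3(q_O) = 0.
Orion's profit: π_O = (456 - 3Q)q_O - (86q_O). Setting ∂π_O/∂q_O = 0: 370 - 6q_O - 3(q_I) = 0.
Best responses: q_I = (342 - 3q_O)/6, q_O = (370 - 3q_I)/6.
Solving the pair: q_I = 314/9, q_O = 398/9.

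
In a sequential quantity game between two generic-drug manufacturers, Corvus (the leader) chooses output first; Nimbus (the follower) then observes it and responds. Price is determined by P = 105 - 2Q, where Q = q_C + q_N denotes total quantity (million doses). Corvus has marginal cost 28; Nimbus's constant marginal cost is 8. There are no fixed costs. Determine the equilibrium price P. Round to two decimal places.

The follower Nimbus best-responds to any q_C: π_N = (105 - 2Q)q_N - 8q_N.
Setting the follower's marginal profit to zero, 97 - 2q_C - 4q_N = 0, i.e. q_N = (97 - 2q_C)/4.
The leader anticipates this reaction. Substituting into P = 105 - 2Q gives P = 113/2 - q_C, so π_C = (113/2 - q_C)q_C - 28q_C.
Maximising: ∂π_C/∂q_C = 57/2 - 2q_C = 0, giving q_C = 57/4.
Then q_N = (97 - 2·(57/4))/4 = 137/8.
Total output Q = 251/8, so price P = 105 - 2·(251/8) = 169/4.

42.25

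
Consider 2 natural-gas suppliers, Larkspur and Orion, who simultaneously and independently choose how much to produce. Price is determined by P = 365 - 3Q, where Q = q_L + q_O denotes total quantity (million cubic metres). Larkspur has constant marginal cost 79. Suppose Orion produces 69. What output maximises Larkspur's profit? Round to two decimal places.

13.17

With the rival's output fixed at 69, Larkspur's profit is π_L = (365 - 3·69 - 3q_L)q_L - (79q_L) = (158 - 3q_L)q_L - (79q_L).
∂π_L/∂q_L = 79 - 6q_L = 0, so q_L = 79/6.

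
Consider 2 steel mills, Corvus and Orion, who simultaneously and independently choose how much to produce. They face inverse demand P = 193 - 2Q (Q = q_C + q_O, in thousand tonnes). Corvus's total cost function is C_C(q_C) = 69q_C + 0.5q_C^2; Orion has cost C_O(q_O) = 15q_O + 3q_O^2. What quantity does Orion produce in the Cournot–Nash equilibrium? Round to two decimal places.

13.96

Corvus's profit: π_C = (193 - 2Q)q_C - (69q_C + (1/2)q_C²). Setting ∂π_C/∂q_C = 0: 124 - 5q_C - 2(q_O) = 0.
Orion's first-order condition: 178 - 10q_O - 2(q_C) = 0.
Rearranging gives the reaction functions q_C = (124 - 2q_O)/5 and q_O = (178 - 2q_C)/10.
Substituting one into the other gives q_C = 442/23 and q_O = 321/23.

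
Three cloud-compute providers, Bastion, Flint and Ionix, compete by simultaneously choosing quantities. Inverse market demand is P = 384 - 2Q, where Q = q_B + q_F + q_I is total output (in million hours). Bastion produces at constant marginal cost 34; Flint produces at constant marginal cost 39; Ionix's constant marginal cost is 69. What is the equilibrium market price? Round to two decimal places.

Bastion's profit: π_B = (384 - 2Q)q_B - (34q_B). Setting ∂π_B/∂q_B = 0: 350 - 4q_B - 2(q_F + q_I) = 0.
Flint's profit: π_F = (384 - 2Q)q_F - (39q_F). Setting ∂π_F/∂q_F = 0: 345 - 4q_F - 2(q_B + q_I) = 0.
Ionix's profit: π_I = (384 - 2Q)q_I - (69q_I). Setting ∂π_I/∂q_I = 0: 315 - 4q_I - 2(q_B + q_F) = 0.
Summing all 3 equations gives 1010 − 8Q = 0, hence Q = 505/4.
Back-substituting: q_B = (350 − 505/2)/2 = 195/4, q_F = (345 − 505/2)/2 = 185/4, q_I = (315 − 505/2)/2 = 125/4.
Total output Q = 505/4, so price P = 384 - 2·(505/4) = 263/2.

131.50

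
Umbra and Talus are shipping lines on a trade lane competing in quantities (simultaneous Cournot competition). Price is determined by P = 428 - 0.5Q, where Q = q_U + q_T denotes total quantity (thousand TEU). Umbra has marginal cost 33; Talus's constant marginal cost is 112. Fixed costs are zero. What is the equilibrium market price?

191

Umbra's profit: π_U = (428 - 0.5Q)q_U - (33q_U). Setting ∂π_U/∂q_U = 0: 395 - q_U - (1/2)(q_T) = 0.
Talus's profit: π_T = (428 - 0.5Q)q_T - (112q_T). Setting ∂π_T/∂q_T = 0: 316 - q_T - (1/2)(q_U) = 0.
So q_U = (395 - (1/2)q_T) and q_T = (316 - (1/2)q_U).
Substituting one into the other gives q_U = 316 and q_T = 158.
Total output Q = 474, so price P = 428 - (1/2)·474 = 191.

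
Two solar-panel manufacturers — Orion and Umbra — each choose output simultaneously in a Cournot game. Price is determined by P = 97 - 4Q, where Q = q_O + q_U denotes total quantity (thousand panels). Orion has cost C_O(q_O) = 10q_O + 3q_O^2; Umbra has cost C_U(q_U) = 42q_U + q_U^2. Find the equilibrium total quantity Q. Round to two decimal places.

Orion's profit: π_O = (97 - 4Q)q_O - (10q_O + 3q_O²). Setting ∂π_O/∂q_O = 0: 87 - 14q_O - 4(q_U) = 0.
Umbra's profit: π_U = (97 - 4Q)q_U - (42q_U + q_U²). Setting ∂π_U/∂q_U = 0: 55 - 10q_U - 4(q_O) = 0.
So q_O = (87 - 4q_U)/14 and q_U = (55 - 4q_O)/10.
Substituting one into the other gives q_O = 325/62 and q_U = 211/62.
Total output Q = 325/62 + 211/62 = 268/31.

8.65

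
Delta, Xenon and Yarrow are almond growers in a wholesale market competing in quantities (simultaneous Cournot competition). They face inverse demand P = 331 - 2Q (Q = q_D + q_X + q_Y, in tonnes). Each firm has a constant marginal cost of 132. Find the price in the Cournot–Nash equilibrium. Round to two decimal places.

A representative firm's profit is π_i = q_i(331 - 2Q) - 132q_i.
First-order condition (treating rivals' output as given): 199 - 4q_i - 2·Σ_{j≠i} q_j = 0.
By symmetry each firm produces the same amount; substituting Σ_{j≠i} q_j = 2q_i yields q_i = 199/8.
Total output Q = 597/8, so price P = 331 - 2·(597/8) = 727/4.

181.75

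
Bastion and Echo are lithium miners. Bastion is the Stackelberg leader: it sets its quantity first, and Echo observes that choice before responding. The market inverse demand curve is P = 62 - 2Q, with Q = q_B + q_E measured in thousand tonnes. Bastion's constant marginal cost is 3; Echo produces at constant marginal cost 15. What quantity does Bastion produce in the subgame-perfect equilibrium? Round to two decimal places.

17.75

Solve by backward induction. Given q_B, the follower Echo maximises π_E = (62 - 2q_B - 2q_E)q_E - 15q_E.
Setting the follower's marginal profit to zero, 47 - 2q_B - 4q_E = 0, i.e. q_E = (47 - 2q_B)/4.
Bastion substitutes q_E(q_B) into its own profit: π_B = q_B(62 - 2q_B - (47 - 2q_B)/2) - 3q_B = (77/2 - q_B)q_B - 3q_B.
Maximising: ∂π_B/∂q_B = 71/2 - 2q_B = 0, giving q_B = 71/4.
Then q_E = (47 - 2·(71/4))/4 = 23/8.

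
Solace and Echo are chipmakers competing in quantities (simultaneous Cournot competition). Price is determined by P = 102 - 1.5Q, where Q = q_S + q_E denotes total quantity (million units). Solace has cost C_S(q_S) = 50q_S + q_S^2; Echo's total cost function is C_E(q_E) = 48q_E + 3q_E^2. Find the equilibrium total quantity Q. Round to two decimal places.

Solace's profit: π_S = (102 - 1.5Q)q_S - (50q_S + q_S²). Setting ∂π_S/∂q_S = 0: 52 - 5q_S - (3/2)(q_E) = 0.
Echo's first-order condition: 54 - 9q_E - (3/2)(q_S) = 0.
Best responses: q_S = (52 - (3/2)q_E)/5, q_E = (54 - (3/2)q_S)/9.
Substituting one into the other gives q_S = 172/19 and q_E = 256/57.
Total output Q = 172/19 + 256/57 = 772/57.

13.54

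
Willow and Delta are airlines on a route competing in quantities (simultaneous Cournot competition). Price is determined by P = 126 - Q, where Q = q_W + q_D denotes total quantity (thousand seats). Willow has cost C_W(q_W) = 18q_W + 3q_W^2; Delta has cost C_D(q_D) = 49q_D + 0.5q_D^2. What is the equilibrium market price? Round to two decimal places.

Willow's profit: π_W = (126 - Q)q_W - (18q_W + 3q_W²). Setting ∂π_W/∂q_W = 0: 108 - 8q_W - (q_D) = 0.
Delta's profit: π_D = (126 - Q)q_D - (49q_D + (1/2)q_D²). Setting ∂π_D/∂q_D = 0: 77 - 3q_D - (q_W) = 0.
Best responses: q_W = (108 - q_D)/8, q_D = (77 - q_W)/3.
Solving the pair: q_W = 247/23, q_D = 508/23.
Total output Q = 755/23, so price P = 126 - 755/23 = 93.1739.

93.17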